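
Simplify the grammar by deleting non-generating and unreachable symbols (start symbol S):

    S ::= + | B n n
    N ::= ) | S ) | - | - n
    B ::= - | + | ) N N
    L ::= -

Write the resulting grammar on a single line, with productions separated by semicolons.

Generating nonterminals: {B, L, N, S}.
Reachable from S after that: {B, N, S}.
Removed useless symbols: {L} and every production mentioning them.

S ::= + | B n n; N ::= ) | S ) | - | - n; B ::= - | + | ) N N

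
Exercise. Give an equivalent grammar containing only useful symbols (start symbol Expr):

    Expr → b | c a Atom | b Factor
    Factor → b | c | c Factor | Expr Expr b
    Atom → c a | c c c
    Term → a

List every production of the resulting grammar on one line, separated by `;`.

Expr → b | c a Atom | b Factor; Factor → b | c | c Factor | Expr Expr b; Atom → c a | c c c

Generating nonterminals: {Atom, Expr, Factor, Term}.
Reachable from Expr after that: {Atom, Expr, Factor}.
Removed useless symbols: {Term} and every production mentioning them.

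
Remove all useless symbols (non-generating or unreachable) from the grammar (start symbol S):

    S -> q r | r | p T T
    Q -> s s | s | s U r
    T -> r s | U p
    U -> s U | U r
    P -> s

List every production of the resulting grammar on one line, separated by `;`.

Generating nonterminals: {P, Q, S, T}.
Reachable from S after that: {S, T}.
Removed useless symbols: {P, Q, U} and every production mentioning them.

S -> q r | r | p T T; T -> r s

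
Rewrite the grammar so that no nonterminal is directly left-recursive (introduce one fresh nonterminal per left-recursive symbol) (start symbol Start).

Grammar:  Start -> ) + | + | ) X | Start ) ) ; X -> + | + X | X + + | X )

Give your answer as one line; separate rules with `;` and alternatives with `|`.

Left recursion appears on Start, X.
For Start: α = {) )}, β = {) +, +, ) X}. Rewrite as Start → β Start1 and Start1 → α Start1 | ε.
For X: α = {+ +, )}, β = {+, + X}. Rewrite as X → β X1 and X1 → α X1 | ε.

Start -> ) + Start1 | + Start1 | ) X Start1; X -> + X1 | + X X1; Start1 -> ) ) Start1 | ε; X1 -> + + X1 | ) X1 | ε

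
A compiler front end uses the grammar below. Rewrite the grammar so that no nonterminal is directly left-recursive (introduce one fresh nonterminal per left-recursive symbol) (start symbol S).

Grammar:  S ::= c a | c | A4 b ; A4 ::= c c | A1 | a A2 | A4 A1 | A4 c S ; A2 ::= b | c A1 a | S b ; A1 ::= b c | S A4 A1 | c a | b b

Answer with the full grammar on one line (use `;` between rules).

S ::= c a | c | A4 b; A4 ::= c c A4' | A1 A4' | a A2 A4'; A2 ::= b | c A1 a | S b; A1 ::= b c | S A4 A1 | c a | b b; A4' ::= A1 A4' | c S A4' | ε

A4 is directly left-recursive.
For A4: α = {A1, c S}, β = {c c, A1, a A2}. Rewrite as A4 → β A4' and A4' → α A4' | ε.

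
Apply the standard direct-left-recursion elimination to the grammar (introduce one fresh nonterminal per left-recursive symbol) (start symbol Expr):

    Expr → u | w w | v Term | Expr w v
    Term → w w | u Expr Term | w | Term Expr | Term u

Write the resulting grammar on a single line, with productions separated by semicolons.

Expr → u Expr1 | w w Expr1 | v Term Expr1; Term → w w Term1 | u Expr Term Term1 | w Term1; Expr1 → w v Expr1 | ε; Term1 → Expr Term1 | u Term1 | ε

Directly left-recursive nonterminals: Expr, Term.
For Expr: α = {w v}, β = {u, w w, v Term}. Rewrite as Expr → β Expr1 and Expr1 → α Expr1 | ε.
For Term: α = {Expr, u}, β = {w w, u Expr Term, w}. Rewrite as Term → β Term1 and Term1 → α Term1 | ε.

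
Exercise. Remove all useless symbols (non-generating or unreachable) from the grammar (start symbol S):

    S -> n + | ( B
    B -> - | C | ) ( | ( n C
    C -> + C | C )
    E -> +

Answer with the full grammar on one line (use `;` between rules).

S -> n + | ( B; B -> - | ) (

Generating nonterminals: {B, E, S}.
Reachable from S after that: {B, S}.
Removed useless symbols: {C, E} and every production mentioning them.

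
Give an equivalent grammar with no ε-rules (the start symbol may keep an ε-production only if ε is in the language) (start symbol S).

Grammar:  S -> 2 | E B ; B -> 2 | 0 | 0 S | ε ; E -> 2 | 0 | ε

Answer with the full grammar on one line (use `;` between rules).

Nullable nonterminals: {B, E, S}.
ε ∈ L(G) since S is nullable, so keep S → ε.
Add the nullable-subset variants: S → E B gives E B | E | B.

S -> 2 | E B | E | B | ε; B -> 2 | 0 | 0 S; E -> 2 | 0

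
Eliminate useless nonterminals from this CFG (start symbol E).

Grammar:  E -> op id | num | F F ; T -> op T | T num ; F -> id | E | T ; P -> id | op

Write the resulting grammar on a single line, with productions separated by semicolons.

Generating nonterminals: {E, F, P}.
Reachable from E after that: {E, F}.
Removed useless symbols: {P, T} and every production mentioning them.

E -> op id | num | F F; F -> id | E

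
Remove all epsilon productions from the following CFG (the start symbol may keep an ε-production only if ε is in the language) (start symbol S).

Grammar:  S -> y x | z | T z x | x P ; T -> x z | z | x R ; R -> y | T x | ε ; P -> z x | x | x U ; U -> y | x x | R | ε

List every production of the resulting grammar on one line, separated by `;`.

Nullable nonterminals: {R, U}.
ε ∉ L(G), so no ε-production is kept.
Add the nullable-subset variants: T → x R gives x R | x.

S -> y x | z | T z x | x P; T -> x z | z | x R | x; R -> y | T x; P -> z x | x | x U; U -> y | x x | R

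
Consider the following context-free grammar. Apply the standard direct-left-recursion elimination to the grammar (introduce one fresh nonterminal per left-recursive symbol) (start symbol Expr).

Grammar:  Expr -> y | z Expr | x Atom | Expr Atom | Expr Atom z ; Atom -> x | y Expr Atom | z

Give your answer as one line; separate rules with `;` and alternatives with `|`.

Left recursion appears on Expr.
For Expr: α = {Atom, Atom z}, β = {y, z Expr, x Atom}. Rewrite as Expr → β Expr1 and Expr1 → α Expr1 | ε.

Expr -> y Expr1 | z Expr Expr1 | x Atom Expr1; Atom -> x | y Expr Atom | z; Expr1 -> Atom Expr1 | Atom z Expr1 | ε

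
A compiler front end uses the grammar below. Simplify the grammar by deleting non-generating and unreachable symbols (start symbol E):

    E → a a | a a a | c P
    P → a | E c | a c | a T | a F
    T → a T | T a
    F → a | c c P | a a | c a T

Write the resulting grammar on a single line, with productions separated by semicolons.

E → a a | a a a | c P; P → a | E c | a c | a F; F → a | c c P | a a

Generating nonterminals: {E, F, P}.
Reachable from E after that: {E, F, P}.
Removed useless symbols: {T} and every production mentioning them.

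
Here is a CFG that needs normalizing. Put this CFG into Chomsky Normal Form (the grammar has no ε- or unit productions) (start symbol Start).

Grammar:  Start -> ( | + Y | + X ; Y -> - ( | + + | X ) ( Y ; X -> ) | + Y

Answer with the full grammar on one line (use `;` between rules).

Start -> ( | X1 Y | X1 X; Y -> X2 X3 | X1 X1 | X Y1; X -> ) | X1 Y; X1 -> +; X2 -> -; X3 -> (; X4 -> ); Y1 -> X4 Y2; Y2 -> X3 Y

Introduce a nonterminal for each terminal appearing in a rule of length ≥ 2: X1 → +, X2 → -, X3 → (, X4 → ).
Binarize each right-hand side of length ≥ 3 by chaining fresh nonterminals (Y1, Y2, …): affected rules were Y → X X4 X3 Y.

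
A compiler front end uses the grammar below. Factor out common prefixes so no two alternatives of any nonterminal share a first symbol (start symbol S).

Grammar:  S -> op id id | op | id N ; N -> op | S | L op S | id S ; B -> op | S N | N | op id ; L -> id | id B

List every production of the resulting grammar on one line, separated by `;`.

S -> id N | op S'; N -> op | S | L op S | id S; B -> S N | N | op B'; L -> id L'; S' -> id id | ε; B' -> ε | id; L' -> ε | B

S has alternatives sharing prefix 'op': factor to S → op S' with S' → id id | ε.
B has alternatives sharing prefix 'op': factor to B → op B' with B' → ε | id.
L has alternatives sharing prefix 'id': factor to L → id L' with L' → ε | B.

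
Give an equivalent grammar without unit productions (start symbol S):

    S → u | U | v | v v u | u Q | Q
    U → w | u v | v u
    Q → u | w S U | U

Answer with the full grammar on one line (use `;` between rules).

Unit pairs: Q ⇒* {U}; S ⇒* {Q, U}.
For each unit pair (A, B), copy every non-unit production of B to A, then drop all unit productions.

S → w | u v | v u | u | v | v v u | u Q | w S U; U → w | u v | v u; Q → w | u v | v u | u | w S U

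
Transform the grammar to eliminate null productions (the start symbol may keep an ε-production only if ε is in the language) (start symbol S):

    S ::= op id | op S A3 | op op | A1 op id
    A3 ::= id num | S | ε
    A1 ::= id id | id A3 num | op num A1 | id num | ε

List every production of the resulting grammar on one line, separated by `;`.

Nullable nonterminals: {A1, A3}.
ε ∉ L(G), so no ε-production is kept.
Expand every rule over subsets of its nullable positions: S → op S A3 gives op S A3 | op S. A1 → id A3 num gives id A3 num | id num. A1 → op num A1 gives op num A1 | op num.

S ::= op id | op S A3 | op S | op op | A1 op id; A3 ::= id num | S; A1 ::= id id | id A3 num | id num | op num A1 | op num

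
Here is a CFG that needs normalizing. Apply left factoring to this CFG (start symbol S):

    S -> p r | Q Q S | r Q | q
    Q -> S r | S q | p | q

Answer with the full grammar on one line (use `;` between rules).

Q has alternatives sharing prefix 'S': factor to Q → S Q' with Q' → r | q.

S -> p r | Q Q S | r Q | q; Q -> p | q | S Q'; Q' -> r | q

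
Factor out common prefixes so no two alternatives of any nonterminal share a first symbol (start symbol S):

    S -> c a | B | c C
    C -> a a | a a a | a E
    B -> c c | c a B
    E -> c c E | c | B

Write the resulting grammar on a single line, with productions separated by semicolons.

S -> B | c S'; C -> a C'; B -> c B'; E -> B | c E'; S' -> a | C; C' -> E | a C''; B' -> c | a B; E' -> c E | ε; C'' -> ε | a

S has alternatives sharing prefix 'c': factor to S → c S' with S' → a | C.
C has alternatives sharing prefix 'a': factor to C → a C' with C' → a | a a | E.
B has alternatives sharing prefix 'c': factor to B → c B' with B' → c | a B.
E has alternatives sharing prefix 'c': factor to E → c E' with E' → c E | ε.
C' has alternatives sharing prefix 'a': factor to C' → a C'' with C'' → ε | a.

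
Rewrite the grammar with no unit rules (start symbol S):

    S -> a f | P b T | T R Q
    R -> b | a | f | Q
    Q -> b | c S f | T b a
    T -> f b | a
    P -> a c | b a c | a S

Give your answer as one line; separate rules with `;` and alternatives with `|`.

Unit pairs: R ⇒* {Q}.
For every A with A ⇒* B via unit rules, add B's non-unit alternatives to A; then delete every rule of the form X → Y.

S -> a f | P b T | T R Q; R -> b | c S f | T b a | a | f; Q -> b | c S f | T b a; T -> f b | a; P -> a c | b a c | a S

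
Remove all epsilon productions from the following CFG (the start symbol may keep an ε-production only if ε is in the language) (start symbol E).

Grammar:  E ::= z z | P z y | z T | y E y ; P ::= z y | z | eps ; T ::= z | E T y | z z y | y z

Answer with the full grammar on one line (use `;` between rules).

Nullable set = {P}.
ε ∉ L(G), so no ε-production is kept.
Expand every rule over subsets of its nullable positions: E → P z y gives P z y | z y.

E ::= z z | P z y | z y | z T | y E y; P ::= z y | z; T ::= z | E T y | z z y | y z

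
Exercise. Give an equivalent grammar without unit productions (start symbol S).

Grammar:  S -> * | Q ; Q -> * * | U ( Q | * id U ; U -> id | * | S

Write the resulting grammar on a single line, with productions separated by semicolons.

Unit pairs: S ⇒* {Q}; U ⇒* {Q, S}.
For each unit pair (A, B), copy every non-unit production of B to A, then drop all unit productions.

S -> * | * * | U ( Q | * id U; Q -> * * | U ( Q | * id U; U -> id | * | * * | U ( Q | * id U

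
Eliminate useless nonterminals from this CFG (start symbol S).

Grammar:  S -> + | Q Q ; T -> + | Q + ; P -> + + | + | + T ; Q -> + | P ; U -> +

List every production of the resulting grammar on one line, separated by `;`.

Generating nonterminals: {P, Q, S, T, U}.
Reachable from S after that: {P, Q, S, T}.
Removed useless symbols: {U} and every production mentioning them.

S -> + | Q Q; T -> + | Q +; P -> + + | + | + T; Q -> + | P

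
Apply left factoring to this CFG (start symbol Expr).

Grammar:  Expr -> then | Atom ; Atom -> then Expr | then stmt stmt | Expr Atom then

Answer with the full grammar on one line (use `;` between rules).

Expr -> then | Atom; Atom -> Expr Atom then | then Atom1; Atom1 -> Expr | stmt stmt

Atom has alternatives sharing prefix 'then': factor to Atom → then Atom1 with Atom1 → Expr | stmt stmt.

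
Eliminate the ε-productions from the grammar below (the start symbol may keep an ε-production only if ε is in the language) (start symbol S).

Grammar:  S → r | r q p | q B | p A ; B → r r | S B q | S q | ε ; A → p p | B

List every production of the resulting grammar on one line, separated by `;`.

The nullable symbols are {A, B}.
ε ∉ L(G), so no ε-production is kept.
Add the nullable-subset variants: S → q B gives q B | q. S → p A gives p A | p. B → S B q gives S B q | S q.

S → r | r q p | q B | q | p A | p; B → r r | S B q | S q; A → p p | B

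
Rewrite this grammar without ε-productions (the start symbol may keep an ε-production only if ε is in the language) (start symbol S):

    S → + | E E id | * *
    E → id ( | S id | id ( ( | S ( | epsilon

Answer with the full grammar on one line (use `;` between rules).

S → + | E E id | E id | id | * *; E → id ( | S id | id ( ( | S (

The nullable symbols are {E}.
ε ∉ L(G), so no ε-production is kept.
Add the nullable-subset variants: S → E E id gives E E id | E id | id.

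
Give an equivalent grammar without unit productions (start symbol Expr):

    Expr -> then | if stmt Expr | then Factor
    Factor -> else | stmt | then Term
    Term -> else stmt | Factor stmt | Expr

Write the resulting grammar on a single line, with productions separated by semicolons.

Expr -> then | if stmt Expr | then Factor; Factor -> else | stmt | then Term; Term -> else stmt | Factor stmt | then | if stmt Expr | then Factor

Unit pairs: Term ⇒* {Expr}.
For every A with A ⇒* B via unit rules, add B's non-unit alternatives to A; then delete every rule of the form X → Y.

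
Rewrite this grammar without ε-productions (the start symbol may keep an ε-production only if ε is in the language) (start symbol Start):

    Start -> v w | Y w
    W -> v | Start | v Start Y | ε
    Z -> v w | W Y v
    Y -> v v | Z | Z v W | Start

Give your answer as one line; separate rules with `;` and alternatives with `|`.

Start -> v w | Y w; W -> v | Start | v Start Y; Z -> v w | W Y v | Y v; Y -> v v | Z | Z v W | Z v | Start

Nullable nonterminals: {W}.
ε ∉ L(G), so no ε-production is kept.
Add the nullable-subset variants: Z → W Y v gives W Y v | Y v. Y → Z v W gives Z v W | Z v.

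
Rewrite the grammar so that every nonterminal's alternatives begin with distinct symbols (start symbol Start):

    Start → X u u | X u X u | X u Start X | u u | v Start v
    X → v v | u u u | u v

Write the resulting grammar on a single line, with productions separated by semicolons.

Start → u u | v Start v | X u Start1; X → v v | u X1; Start1 → u | X u | Start X; X1 → u u | v

Start has alternatives sharing prefix 'X u': factor to Start → X u Start1 with Start1 → u | X u | Start X.
X has alternatives sharing prefix 'u': factor to X → u X1 with X1 → u u | v.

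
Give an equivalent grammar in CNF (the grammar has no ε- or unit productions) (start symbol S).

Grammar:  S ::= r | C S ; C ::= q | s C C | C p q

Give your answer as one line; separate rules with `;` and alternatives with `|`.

S ::= r | C S; C ::= q | X1 Y1 | C Y2; X1 ::= s; X2 ::= p; X3 ::= q; Y1 ::= C C; Y2 ::= X2 X3

Introduce a nonterminal for each terminal appearing in a rule of length ≥ 2: X1 → s, X2 → p, X3 → q.
Binarize each right-hand side of length ≥ 3 by chaining fresh nonterminals (Y1, Y2, …): affected rules were C → X1 C C; C → C X2 X3.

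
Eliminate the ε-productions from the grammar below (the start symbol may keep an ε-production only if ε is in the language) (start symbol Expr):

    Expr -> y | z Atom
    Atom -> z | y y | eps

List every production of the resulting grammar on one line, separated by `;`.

Nullable nonterminals: {Atom}.
ε ∉ L(G), so no ε-production is kept.
For each production, add variants omitting each subset of nullable occurrences: Expr → z Atom gives z Atom | z.

Expr -> y | z Atom | z; Atom -> z | y y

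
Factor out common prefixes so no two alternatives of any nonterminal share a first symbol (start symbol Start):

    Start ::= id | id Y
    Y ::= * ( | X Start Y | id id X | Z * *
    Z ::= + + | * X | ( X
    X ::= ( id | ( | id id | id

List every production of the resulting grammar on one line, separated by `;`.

Start has alternatives sharing prefix 'id': factor to Start → id Start1 with Start1 → ε | Y.
X has alternatives sharing prefix '(': factor to X → ( X1 with X1 → id | ε.
X has alternatives sharing prefix 'id': factor to X → id X2 with X2 → id | ε.

Start ::= id Start1; Y ::= * ( | X Start Y | id id X | Z * *; Z ::= + + | * X | ( X; X ::= ( X1 | id X2; Start1 ::= ε | Y; X1 ::= id | ε; X2 ::= id | ε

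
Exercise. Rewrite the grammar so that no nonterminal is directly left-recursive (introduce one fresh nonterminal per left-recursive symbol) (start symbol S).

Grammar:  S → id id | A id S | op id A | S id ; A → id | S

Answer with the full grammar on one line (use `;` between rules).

S → id id S' | A id S S' | op id A S'; A → id | S; S' → id S' | ε

S is directly left-recursive.
For S: α = {id}, β = {id id, A id S, op id A}. Rewrite as S → β S' and S' → α S' | ε.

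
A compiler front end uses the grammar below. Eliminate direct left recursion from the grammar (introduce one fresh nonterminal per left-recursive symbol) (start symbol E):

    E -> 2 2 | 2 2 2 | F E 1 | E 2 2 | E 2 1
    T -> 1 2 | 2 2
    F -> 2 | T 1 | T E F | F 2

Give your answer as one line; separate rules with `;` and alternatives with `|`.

E -> 2 2 E' | 2 2 2 E' | F E 1 E'; T -> 1 2 | 2 2; F -> 2 F' | T 1 F' | T E F F'; E' -> 2 2 E' | 2 1 E' | eps; F' -> 2 F' | eps

E, F are directly left-recursive.
For E: α = {2 2, 2 1}, β = {2 2, 2 2 2, F E 1}. Rewrite as E → β E' and E' → α E' | ε.
For F: α = {2}, β = {2, T 1, T E F}. Rewrite as F → β F' and F' → α F' | ε.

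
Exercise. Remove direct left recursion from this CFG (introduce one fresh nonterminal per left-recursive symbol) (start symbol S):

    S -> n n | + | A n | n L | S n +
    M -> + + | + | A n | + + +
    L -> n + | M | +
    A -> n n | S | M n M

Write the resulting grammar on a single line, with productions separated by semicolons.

S is directly left-recursive.
For S: α = {n +}, β = {n n, +, A n, n L}. Rewrite as S → β S' and S' → α S' | ε.

S -> n n S' | + S' | A n S' | n L S'; M -> + + | + | A n | + + +; L -> n + | M | +; A -> n n | S | M n M; S' -> n + S' | epsilon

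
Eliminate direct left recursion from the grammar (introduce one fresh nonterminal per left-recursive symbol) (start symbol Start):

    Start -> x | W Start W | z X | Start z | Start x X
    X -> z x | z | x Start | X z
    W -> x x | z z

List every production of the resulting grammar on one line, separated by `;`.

Start, X are directly left-recursive.
For Start: α = {z, x X}, β = {x, W Start W, z X}. Rewrite as Start → β Start1 and Start1 → α Start1 | ε.
For X: α = {z}, β = {z x, z, x Start}. Rewrite as X → β X1 and X1 → α X1 | ε.

Start -> x Start1 | W Start W Start1 | z X Start1; X -> z x X1 | z X1 | x Start X1; W -> x x | z z; Start1 -> z Start1 | x X Start1 | ε; X1 -> z X1 | ε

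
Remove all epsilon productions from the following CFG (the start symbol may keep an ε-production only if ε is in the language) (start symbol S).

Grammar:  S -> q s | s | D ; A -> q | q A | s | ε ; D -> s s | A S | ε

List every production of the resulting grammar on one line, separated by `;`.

S -> q s | s | D | ε; A -> q | q A | s; D -> s s | A S | A | S

Nullable nonterminals: {A, D, S}.
ε ∈ L(G) since S is nullable, so keep S → ε.
For each production, add variants omitting each subset of nullable occurrences: D → A S gives A S | A | S.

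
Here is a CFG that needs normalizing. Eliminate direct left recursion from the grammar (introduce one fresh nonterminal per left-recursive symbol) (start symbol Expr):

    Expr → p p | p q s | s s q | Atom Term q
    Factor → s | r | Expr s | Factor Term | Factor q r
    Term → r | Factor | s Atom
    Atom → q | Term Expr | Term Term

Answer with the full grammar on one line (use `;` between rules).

Directly left-recursive nonterminal: Factor.
For Factor: α = {Term, q r}, β = {s, r, Expr s}. Rewrite as Factor → β Factor1 and Factor1 → α Factor1 | ε.

Expr → p p | p q s | s s q | Atom Term q; Factor → s Factor1 | r Factor1 | Expr s Factor1; Term → r | Factor | s Atom; Atom → q | Term Expr | Term Term; Factor1 → Term Factor1 | q r Factor1 | ε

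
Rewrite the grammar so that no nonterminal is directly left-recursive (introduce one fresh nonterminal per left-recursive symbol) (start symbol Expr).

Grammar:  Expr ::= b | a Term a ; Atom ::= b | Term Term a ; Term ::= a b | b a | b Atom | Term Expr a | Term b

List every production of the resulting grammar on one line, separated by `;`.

Expr ::= b | a Term a; Atom ::= b | Term Term a; Term ::= a b Term1 | b a Term1 | b Atom Term1; Term1 ::= Expr a Term1 | b Term1 | ε

Term is directly left-recursive.
For Term: α = {Expr a, b}, β = {a b, b a, b Atom}. Rewrite as Term → β Term1 and Term1 → α Term1 | ε.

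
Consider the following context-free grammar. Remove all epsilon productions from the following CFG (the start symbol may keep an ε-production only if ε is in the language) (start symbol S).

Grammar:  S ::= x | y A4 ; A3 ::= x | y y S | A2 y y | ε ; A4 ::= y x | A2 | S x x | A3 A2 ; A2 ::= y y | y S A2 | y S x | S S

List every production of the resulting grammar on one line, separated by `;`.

The nullable symbols are {A3}.
ε ∉ L(G), so no ε-production is kept.

S ::= x | y A4; A3 ::= x | y y S | A2 y y; A4 ::= y x | A2 | S x x | A3 A2; A2 ::= y y | y S A2 | y S x | S S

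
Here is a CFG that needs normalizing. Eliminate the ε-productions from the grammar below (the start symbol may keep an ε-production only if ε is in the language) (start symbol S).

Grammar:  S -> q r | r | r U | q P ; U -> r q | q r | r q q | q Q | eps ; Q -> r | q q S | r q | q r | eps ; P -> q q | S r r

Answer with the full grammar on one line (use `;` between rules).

S -> q r | r | r U | q P; U -> r q | q r | r q q | q Q | q; Q -> r | q q S | r q | q r; P -> q q | S r r

The nullable symbols are {Q, U}.
ε ∉ L(G), so no ε-production is kept.
For each production, add variants omitting each subset of nullable occurrences: U → q Q gives q Q | q.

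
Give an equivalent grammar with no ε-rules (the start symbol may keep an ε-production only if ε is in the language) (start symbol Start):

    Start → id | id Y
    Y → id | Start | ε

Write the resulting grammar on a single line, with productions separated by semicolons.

The nullable symbols are {Y}.
ε ∉ L(G), so no ε-production is kept.

Start → id | id Y; Y → id | Start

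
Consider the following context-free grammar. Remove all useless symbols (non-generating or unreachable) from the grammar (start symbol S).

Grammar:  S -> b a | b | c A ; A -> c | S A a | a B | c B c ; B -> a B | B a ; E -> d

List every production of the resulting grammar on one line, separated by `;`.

S -> b a | b | c A; A -> c | S A a

Generating nonterminals: {A, E, S}.
Reachable from S after that: {A, S}.
Removed useless symbols: {B, E} and every production mentioning them.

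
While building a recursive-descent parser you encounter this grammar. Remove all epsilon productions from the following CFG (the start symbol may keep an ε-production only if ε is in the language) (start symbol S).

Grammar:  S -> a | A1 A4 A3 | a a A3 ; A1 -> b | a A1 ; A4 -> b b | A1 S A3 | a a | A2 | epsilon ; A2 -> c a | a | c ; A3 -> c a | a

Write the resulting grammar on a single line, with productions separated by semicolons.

The nullable symbols are {A4}.
ε ∉ L(G), so no ε-production is kept.
Expand every rule over subsets of its nullable positions: S → A1 A4 A3 gives A1 A4 A3 | A1 A3.

S -> a | A1 A4 A3 | A1 A3 | a a A3; A1 -> b | a A1; A4 -> b b | A1 S A3 | a a | A2; A2 -> c a | a | c; A3 -> c a | a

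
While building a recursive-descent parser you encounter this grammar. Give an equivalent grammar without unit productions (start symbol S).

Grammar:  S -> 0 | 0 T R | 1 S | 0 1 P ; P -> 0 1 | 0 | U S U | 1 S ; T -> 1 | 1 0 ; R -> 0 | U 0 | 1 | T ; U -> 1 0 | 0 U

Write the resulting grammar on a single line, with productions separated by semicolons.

S -> 0 | 0 T R | 1 S | 0 1 P; P -> 0 1 | 0 | U S U | 1 S; T -> 1 | 1 0; R -> 0 | U 0 | 1 | 1 0; U -> 1 0 | 0 U

Unit pairs: R ⇒* {T}.
For each unit pair (A, B), copy every non-unit production of B to A, then drop all unit productions.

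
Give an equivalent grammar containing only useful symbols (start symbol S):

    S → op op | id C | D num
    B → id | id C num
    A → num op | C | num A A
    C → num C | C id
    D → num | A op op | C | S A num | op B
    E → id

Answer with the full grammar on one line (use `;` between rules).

S → op op | D num; B → id; A → num op | num A A; D → num | A op op | S A num | op B

Generating nonterminals: {A, B, D, E, S}.
Reachable from S after that: {A, B, D, S}.
Removed useless symbols: {C, E} and every production mentioning them.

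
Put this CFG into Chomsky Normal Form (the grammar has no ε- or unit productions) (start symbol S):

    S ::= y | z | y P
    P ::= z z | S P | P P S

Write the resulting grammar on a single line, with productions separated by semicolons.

Introduce a nonterminal for each terminal appearing in a rule of length ≥ 2: X1 → y, X2 → z.
Binarize each right-hand side of length ≥ 3 by chaining fresh nonterminals (Y1, Y2, …): affected rules were P → P P S.

S ::= y | z | X1 P; P ::= X2 X2 | S P | P Y1; X1 ::= y; X2 ::= z; Y1 ::= P S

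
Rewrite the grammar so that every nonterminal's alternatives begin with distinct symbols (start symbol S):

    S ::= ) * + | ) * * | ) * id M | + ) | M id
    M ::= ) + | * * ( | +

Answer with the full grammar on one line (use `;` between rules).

S has alternatives sharing prefix ') *': factor to S → ) * S' with S' → + | * | id M.

S ::= + ) | M id | ) * S'; M ::= ) + | * * ( | +; S' ::= + | * | id M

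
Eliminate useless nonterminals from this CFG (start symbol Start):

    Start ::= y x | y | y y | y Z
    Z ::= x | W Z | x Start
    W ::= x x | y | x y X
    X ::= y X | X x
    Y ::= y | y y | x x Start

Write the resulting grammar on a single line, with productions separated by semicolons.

Generating nonterminals: {Start, W, Y, Z}.
Reachable from Start after that: {Start, W, Z}.
Removed useless symbols: {X, Y} and every production mentioning them.

Start ::= y x | y | y y | y Z; Z ::= x | W Z | x Start; W ::= x x | y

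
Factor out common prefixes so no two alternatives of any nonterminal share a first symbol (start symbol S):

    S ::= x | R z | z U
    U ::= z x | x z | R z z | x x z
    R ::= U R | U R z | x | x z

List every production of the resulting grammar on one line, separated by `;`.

S ::= x | R z | z U; U ::= z x | R z z | x U'; R ::= U R R' | x R''; U' ::= z | x z; R' ::= ε | z; R'' ::= ε | z

U has alternatives sharing prefix 'x': factor to U → x U' with U' → z | x z.
R has alternatives sharing prefix 'U R': factor to R → U R R' with R' → ε | z.
R has alternatives sharing prefix 'x': factor to R → x R'' with R'' → ε | z.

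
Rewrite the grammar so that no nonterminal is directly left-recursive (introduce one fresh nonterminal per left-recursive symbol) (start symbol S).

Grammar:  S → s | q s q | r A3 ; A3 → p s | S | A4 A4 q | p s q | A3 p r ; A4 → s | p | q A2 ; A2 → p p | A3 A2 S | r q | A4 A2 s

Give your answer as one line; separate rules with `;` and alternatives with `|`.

Directly left-recursive nonterminal: A3.
For A3: α = {p r}, β = {p s, S, A4 A4 q, p s q}. Rewrite as A3 → β A3' and A3' → α A3' | ε.

S → s | q s q | r A3; A3 → p s A3' | S A3' | A4 A4 q A3' | p s q A3'; A4 → s | p | q A2; A2 → p p | A3 A2 S | r q | A4 A2 s; A3' → p r A3' | ε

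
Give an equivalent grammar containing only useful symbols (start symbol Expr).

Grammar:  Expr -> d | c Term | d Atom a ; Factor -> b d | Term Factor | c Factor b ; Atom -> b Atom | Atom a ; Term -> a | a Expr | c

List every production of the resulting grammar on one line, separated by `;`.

Generating nonterminals: {Expr, Factor, Term}.
Reachable from Expr after that: {Expr, Term}.
Removed useless symbols: {Atom, Factor} and every production mentioning them.

Expr -> d | c Term; Term -> a | a Expr | c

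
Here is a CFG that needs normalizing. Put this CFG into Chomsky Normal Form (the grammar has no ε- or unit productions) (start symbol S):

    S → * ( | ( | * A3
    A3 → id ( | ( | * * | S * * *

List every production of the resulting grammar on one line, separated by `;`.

S → X1 X2 | ( | X1 A3; A3 → X3 X2 | ( | X1 X1 | S Y1; X1 → *; X2 → (; X3 → id; Y1 → X1 Y2; Y2 → X1 X1

Introduce a nonterminal for each terminal appearing in a rule of length ≥ 2: X1 → *, X2 → (, X3 → id.
Binarize each right-hand side of length ≥ 3 by chaining fresh nonterminals (Y1, Y2, …): affected rules were A3 → S X1 X1 X1.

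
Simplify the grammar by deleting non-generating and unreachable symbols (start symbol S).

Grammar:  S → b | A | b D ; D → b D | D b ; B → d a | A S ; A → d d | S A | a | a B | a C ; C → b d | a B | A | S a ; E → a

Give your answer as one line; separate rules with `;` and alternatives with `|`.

S → b | A; B → d a | A S; A → d d | S A | a | a B | a C; C → b d | a B | A | S a

Generating nonterminals: {A, B, C, E, S}.
Reachable from S after that: {A, B, C, S}.
Removed useless symbols: {D, E} and every production mentioning them.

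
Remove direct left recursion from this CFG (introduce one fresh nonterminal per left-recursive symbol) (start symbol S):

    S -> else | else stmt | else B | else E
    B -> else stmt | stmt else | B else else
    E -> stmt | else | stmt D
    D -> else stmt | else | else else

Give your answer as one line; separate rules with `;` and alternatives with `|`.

Left recursion appears on B.
For B: α = {else else}, β = {else stmt, stmt else}. Rewrite as B → β B' and B' → α B' | ε.

S -> else | else stmt | else B | else E; B -> else stmt B' | stmt else B'; E -> stmt | else | stmt D; D -> else stmt | else | else else; B' -> else else B' | ε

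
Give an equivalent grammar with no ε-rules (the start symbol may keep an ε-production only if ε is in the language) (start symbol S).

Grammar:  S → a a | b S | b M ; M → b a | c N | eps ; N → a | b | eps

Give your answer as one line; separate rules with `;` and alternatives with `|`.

S → a a | b S | b M | b; M → b a | c N | c; N → a | b

Nullable set = {M, N}.
ε ∉ L(G), so no ε-production is kept.
Expand every rule over subsets of its nullable positions: S → b M gives b M | b. M → c N gives c N | c.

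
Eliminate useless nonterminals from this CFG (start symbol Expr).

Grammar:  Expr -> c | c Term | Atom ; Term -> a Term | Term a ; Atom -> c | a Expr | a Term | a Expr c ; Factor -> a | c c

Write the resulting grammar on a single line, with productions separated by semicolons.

Generating nonterminals: {Atom, Expr, Factor}.
Reachable from Expr after that: {Atom, Expr}.
Removed useless symbols: {Factor, Term} and every production mentioning them.

Expr -> c | Atom; Atom -> c | a Expr | a Expr c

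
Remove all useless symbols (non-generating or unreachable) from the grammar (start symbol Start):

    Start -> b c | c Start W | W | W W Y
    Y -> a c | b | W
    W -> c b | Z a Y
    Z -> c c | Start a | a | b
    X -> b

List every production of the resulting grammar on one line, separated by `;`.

Generating nonterminals: {Start, W, X, Y, Z}.
Reachable from Start after that: {Start, W, Y, Z}.
Removed useless symbols: {X} and every production mentioning them.

Start -> b c | c Start W | W | W W Y; Y -> a c | b | W; W -> c b | Z a Y; Z -> c c | Start a | a | b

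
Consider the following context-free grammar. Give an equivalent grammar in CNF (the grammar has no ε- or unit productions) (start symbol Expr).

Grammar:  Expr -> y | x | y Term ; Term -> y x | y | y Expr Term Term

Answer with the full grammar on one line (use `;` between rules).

Introduce a nonterminal for each terminal appearing in a rule of length ≥ 2: X1 → y, X2 → x.
Binarize each right-hand side of length ≥ 3 by chaining fresh nonterminals (Y1, Y2, …): affected rules were Term → X1 Expr Term Term.

Expr -> y | x | X1 Term; Term -> X1 X2 | y | X1 Y1; X1 -> y; X2 -> x; Y1 -> Expr Y2; Y2 -> Term Term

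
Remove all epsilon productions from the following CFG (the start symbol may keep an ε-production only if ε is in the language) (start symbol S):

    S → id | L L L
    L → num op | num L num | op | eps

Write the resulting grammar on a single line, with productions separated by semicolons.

Nullable set = {L, S}.
ε ∈ L(G) since S is nullable, so keep S → ε.
Add the nullable-subset variants: S → L L L gives L L L | L L | L. L → num L num gives num L num | num num.

S → id | L L L | L L | L | ε; L → num op | num L num | num num | op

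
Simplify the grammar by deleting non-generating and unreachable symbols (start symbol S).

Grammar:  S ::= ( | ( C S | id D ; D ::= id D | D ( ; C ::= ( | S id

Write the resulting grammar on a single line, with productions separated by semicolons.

S ::= ( | ( C S; C ::= ( | S id

Generating nonterminals: {C, S}.
Reachable from S after that: {C, S}.
Removed useless symbols: {D} and every production mentioning them.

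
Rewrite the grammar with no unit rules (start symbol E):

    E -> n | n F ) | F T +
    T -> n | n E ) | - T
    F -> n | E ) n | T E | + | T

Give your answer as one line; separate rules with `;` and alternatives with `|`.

Unit pairs: F ⇒* {T}.
For each unit pair (A, B), copy every non-unit production of B to A, then drop all unit productions.

E -> n | n F ) | F T +; T -> n | n E ) | - T; F -> n | E ) n | T E | + | n E ) | - T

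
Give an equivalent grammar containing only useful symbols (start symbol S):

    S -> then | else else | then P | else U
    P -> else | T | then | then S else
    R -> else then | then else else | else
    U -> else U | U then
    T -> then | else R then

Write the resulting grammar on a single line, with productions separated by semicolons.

Generating nonterminals: {P, R, S, T}.
Reachable from S after that: {P, R, S, T}.
Removed useless symbols: {U} and every production mentioning them.

S -> then | else else | then P; P -> else | T | then | then S else; R -> else then | then else else | else; T -> then | else R then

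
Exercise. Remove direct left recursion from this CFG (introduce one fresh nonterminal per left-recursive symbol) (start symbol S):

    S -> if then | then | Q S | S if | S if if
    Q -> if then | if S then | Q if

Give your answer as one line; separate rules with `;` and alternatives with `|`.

S -> if then S' | then S' | Q S S'; Q -> if then Q' | if S then Q'; S' -> if S' | if if S' | ε; Q' -> if Q' | ε

S, Q are directly left-recursive.
For S: α = {if, if if}, β = {if then, then, Q S}. Rewrite as S → β S' and S' → α S' | ε.
For Q: α = {if}, β = {if then, if S then}. Rewrite as Q → β Q' and Q' → α Q' | ε.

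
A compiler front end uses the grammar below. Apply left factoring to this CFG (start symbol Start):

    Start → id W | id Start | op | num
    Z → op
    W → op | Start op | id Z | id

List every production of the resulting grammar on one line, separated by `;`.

Start → op | num | id Start1; Z → op; W → op | Start op | id W1; Start1 → W | Start; W1 → Z | ε

Start has alternatives sharing prefix 'id': factor to Start → id Start1 with Start1 → W | Start.
W has alternatives sharing prefix 'id': factor to W → id W1 with W1 → Z | ε.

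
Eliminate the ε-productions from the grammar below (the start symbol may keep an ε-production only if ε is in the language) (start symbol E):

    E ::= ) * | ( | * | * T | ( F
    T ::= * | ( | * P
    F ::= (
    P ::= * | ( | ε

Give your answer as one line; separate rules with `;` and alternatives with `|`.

E ::= ) * | ( | * | * T | ( F; T ::= * | ( | * P; F ::= (; P ::= * | (

The nullable symbols are {P}.
ε ∉ L(G), so no ε-production is kept.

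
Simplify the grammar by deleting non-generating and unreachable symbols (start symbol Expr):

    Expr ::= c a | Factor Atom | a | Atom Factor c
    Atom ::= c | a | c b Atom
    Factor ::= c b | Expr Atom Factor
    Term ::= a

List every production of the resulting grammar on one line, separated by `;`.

Generating nonterminals: {Atom, Expr, Factor, Term}.
Reachable from Expr after that: {Atom, Expr, Factor}.
Removed useless symbols: {Term} and every production mentioning them.

Expr ::= c a | Factor Atom | a | Atom Factor c; Atom ::= c | a | c b Atom; Factor ::= c b | Expr Atom Factor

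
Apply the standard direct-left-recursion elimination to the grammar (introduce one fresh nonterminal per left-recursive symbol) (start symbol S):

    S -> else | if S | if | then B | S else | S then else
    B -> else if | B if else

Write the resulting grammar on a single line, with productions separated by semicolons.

S -> else S' | if S S' | if S' | then B S'; B -> else if B'; S' -> else S' | then else S' | ε; B' -> if else B' | ε

Left recursion appears on S, B.
For S: α = {else, then else}, β = {else, if S, if, then B}. Rewrite as S → β S' and S' → α S' | ε.
For B: α = {if else}, β = {else if}. Rewrite as B → β B' and B' → α B' | ε.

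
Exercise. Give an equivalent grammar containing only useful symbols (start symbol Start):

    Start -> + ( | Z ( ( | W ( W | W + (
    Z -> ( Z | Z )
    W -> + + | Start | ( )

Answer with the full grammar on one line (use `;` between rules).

Start -> + ( | W ( W | W + (; W -> + + | Start | ( )

Generating nonterminals: {Start, W}.
Reachable from Start after that: {Start, W}.
Removed useless symbols: {Z} and every production mentioning them.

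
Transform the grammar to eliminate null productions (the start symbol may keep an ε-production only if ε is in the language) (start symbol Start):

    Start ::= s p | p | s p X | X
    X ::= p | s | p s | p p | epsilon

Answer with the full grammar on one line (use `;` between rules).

Start ::= s p | p | s p X | X | ε; X ::= p | s | p s | p p

Nullable nonterminals: {Start, X}.
ε ∈ L(G) since Start is nullable, so keep Start → ε.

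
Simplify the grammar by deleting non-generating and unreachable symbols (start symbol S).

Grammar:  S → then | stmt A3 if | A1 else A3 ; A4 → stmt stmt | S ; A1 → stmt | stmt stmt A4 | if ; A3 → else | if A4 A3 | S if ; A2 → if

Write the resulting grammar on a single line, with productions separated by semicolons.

Generating nonterminals: {A1, A2, A3, A4, S}.
Reachable from S after that: {A1, A3, A4, S}.
Removed useless symbols: {A2} and every production mentioning them.

S → then | stmt A3 if | A1 else A3; A4 → stmt stmt | S; A1 → stmt | stmt stmt A4 | if; A3 → else | if A4 A3 | S if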